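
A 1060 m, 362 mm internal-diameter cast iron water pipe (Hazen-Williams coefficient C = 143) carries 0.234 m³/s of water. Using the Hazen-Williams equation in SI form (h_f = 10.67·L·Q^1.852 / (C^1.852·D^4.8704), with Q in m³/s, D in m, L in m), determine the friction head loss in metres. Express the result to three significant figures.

h_f ≈ 11.0 m

h_f = 10.67·1060·0.234^1.852 / (143^1.852·0.362^4.8704) = 11.04 m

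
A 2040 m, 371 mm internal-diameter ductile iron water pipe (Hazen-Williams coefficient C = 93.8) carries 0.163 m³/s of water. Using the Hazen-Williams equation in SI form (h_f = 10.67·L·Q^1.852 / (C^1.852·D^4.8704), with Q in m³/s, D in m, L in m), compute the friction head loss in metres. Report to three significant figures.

h_f ≈ 21.1 m

h_f = 10.67·2040·0.163^1.852 / (93.8^1.852·0.371^4.8704) = 21.07 m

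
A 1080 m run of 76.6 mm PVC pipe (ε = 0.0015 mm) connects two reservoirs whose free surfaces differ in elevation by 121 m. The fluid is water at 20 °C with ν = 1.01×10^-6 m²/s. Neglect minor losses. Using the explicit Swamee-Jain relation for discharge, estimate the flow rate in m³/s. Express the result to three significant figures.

Swamee-Jain (Type II): Q = -0.965·√(gD⁵h_f/L)·ln[ε/(3.7D) + √(3.17ν²L/(gD³h_f))]
√(gD⁵h_f/L) = √(9.81·0.0766⁵·121/1080) = 0.001703
ε/(3.7D) = 5.29×10^-6; √(3.17ν²L/(gD³h_f)) = 8.09×10^-5
Q = -0.965·0.001703·ln(8.620×10^-5) = 0.01538 m³/s
Check: V = 3.34 m/s, Re = 2.53×10^5, f = 0.01505, h_f = 120 m ≈ 121 m ✓

Q ≈ 0.0154 m³/s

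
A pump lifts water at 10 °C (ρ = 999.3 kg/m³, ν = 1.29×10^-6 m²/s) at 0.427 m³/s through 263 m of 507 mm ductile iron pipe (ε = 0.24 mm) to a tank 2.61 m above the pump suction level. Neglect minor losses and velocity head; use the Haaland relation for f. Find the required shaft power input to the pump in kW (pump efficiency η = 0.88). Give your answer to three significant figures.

P_shaft ≈ 22.0 kW

V = 4Q/(πD²) = 2.115 m/s; Re = 8.31×10^5; ε/D = 4.73×10^-4; f = 0.01707
h_f = f(L/D)V²/2g = 2.020 m
Total head H = z + h_f = 2.61 + 2.020 = 4.630 m
P_hyd = ρgQH = 999.3·9.81·0.427·4.630 = 19.38 kW
P_shaft = P_hyd/η = 19.38/0.88 = 22.02 kW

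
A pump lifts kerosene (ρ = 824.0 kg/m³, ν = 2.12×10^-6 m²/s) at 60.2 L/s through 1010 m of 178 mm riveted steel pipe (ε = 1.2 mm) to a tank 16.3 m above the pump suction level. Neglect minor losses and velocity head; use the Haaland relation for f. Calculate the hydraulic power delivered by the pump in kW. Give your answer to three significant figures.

V = 4Q/(πD²) = 2.419 m/s; Re = 2.03×10^5; ε/D = 0.00674; f = 0.03373
h_f = f(L/D)V²/2g = 57.09 m
Total head H = z + h_f = 16.3 + 57.09 = 73.39 m
P_hyd = ρgQH = 824.0·9.81·0.0602·73.39 = 35.71 kW

P_hyd ≈ 35.7 kW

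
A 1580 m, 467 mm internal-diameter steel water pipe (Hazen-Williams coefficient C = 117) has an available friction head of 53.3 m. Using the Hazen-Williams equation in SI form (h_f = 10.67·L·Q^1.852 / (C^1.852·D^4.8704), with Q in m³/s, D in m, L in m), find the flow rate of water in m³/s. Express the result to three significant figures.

Q ≈ 0.706 m³/s

Rearranging: Q = [h_f·C^1.852·D^4.8704 / (10.67·L)]^(1/1.852)
Q = [53.3·117^1.852·0.467^4.8704 / (10.67·1580)]^0.540 = 0.7057 m³/s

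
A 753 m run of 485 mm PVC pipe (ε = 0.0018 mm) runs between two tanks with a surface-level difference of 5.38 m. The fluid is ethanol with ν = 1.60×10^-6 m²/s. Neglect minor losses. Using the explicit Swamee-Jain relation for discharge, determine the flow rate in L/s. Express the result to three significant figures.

Q ≈ 432 L/s

Swamee-Jain (Type II): Q = -0.965·√(gD⁵h_f/L)·ln[ε/(3.7D) + √(3.17ν²L/(gD³h_f))]
√(gD⁵h_f/L) = √(9.81·0.485⁵·5.38/753) = 0.04337
ε/(3.7D) = 1.00×10^-6; √(3.17ν²L/(gD³h_f)) = 3.19×10^-5
Q = -0.965·0.04337·ln(3.286×10^-5) = 0.4320 m³/s
Check: V = 2.34 m/s, Re = 7.09×10^5, f = 0.01239, h_f = 5.36 m ≈ 5.38 m ✓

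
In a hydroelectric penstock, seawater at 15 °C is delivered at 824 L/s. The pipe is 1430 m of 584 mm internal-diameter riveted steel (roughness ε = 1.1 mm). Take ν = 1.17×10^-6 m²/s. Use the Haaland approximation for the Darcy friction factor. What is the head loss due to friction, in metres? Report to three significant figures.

V = 4Q/(πD²) = 4·0.824/(π·0.584²) = 3.076 m/s
Re = VD/ν = 3.076·0.584/1.17×10^-6 = 1.54×10^6 → turbulent
ε/D = 1.1/584 = 0.00188
Haaland: f = 0.02321
h_f = f(L/D)V²/(2g) = 0.02321·(1430/0.584)·3.076²/(2·9.81) = 27.41 m

h_f ≈ 27.4 m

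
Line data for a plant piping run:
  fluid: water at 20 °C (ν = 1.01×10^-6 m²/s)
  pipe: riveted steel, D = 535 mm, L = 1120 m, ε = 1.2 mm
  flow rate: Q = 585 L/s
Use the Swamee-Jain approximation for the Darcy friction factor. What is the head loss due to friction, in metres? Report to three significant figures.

h_f ≈ 17.6 m

V = 4Q/(πD²) = 4·0.585/(π·0.535²) = 2.602 m/s
Re = VD/ν = 2.602·0.535/1.01×10^-6 = 1.38×10^6 → turbulent
ε/D = 1.2/535 = 0.00224
Swamee-Jain: f = 0.02433
h_f = f(L/D)V²/(2g) = 0.02433·(1120/0.535)·2.602²/(2·9.81) = 17.58 m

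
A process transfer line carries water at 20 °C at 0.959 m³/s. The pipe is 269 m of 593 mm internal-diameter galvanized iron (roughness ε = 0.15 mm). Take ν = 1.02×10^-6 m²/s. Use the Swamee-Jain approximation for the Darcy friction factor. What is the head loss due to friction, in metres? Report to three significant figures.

V = 4Q/(πD²) = 4·0.959/(π·0.593²) = 3.472 m/s
Re = VD/ν = 3.472·0.593/1.02×10^-6 = 2.02×10^6 → turbulent
ε/D = 0.15/593 = 2.53×10^-4
Swamee-Jain: f = 0.01491
h_f = f(L/D)V²/(2g) = 0.01491·(269/0.593)·3.472²/(2·9.81) = 4.158 m

h_f ≈ 4.16 m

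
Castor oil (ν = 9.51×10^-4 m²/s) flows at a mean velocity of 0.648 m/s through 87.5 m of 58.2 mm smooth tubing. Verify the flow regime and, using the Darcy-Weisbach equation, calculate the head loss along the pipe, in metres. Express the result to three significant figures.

h_f ≈ 51.9 m

Re = VD/ν = 0.648·0.05820/9.51×10^-4 = 39.7 → laminar (Re < 2300)
f = 64/Re = 1.614
h_f = f(L/D)V²/(2g) = 1.614·(87.5/0.05820)·0.648²/(2·9.81) = 51.93 m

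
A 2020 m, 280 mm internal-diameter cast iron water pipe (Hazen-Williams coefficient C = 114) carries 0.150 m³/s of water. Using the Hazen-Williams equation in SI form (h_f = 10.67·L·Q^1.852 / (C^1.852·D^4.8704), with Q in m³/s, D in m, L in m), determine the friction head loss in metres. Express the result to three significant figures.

h_f ≈ 49.1 m

h_f = 10.67·2020·0.150^1.852 / (114^1.852·0.280^4.8704) = 49.07 m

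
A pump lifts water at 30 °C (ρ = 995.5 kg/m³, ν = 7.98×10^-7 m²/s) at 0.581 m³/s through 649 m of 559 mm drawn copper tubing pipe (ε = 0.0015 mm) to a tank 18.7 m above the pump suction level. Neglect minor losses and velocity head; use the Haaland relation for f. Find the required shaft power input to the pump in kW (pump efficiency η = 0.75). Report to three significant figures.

V = 4Q/(πD²) = 2.367 m/s; Re = 1.66×10^6; ε/D = 2.68×10^-6; f = 0.01072
h_f = f(L/D)V²/2g = 3.556 m
Total head H = z + h_f = 18.7 + 3.556 = 22.26 m
P_hyd = ρgQH = 995.5·9.81·0.581·22.26 = 126.3 kW
P_shaft = P_hyd/η = 126.3/0.75 = 168.4 kW

P_shaft ≈ 168 kW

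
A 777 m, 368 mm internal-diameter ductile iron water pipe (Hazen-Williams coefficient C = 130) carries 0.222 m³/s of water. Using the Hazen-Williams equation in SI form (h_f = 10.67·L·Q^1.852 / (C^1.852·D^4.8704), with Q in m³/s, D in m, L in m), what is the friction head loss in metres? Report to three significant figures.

h_f ≈ 8.08 m

h_f = 10.67·777·0.222^1.852 / (130^1.852·0.368^4.8704) = 8.082 m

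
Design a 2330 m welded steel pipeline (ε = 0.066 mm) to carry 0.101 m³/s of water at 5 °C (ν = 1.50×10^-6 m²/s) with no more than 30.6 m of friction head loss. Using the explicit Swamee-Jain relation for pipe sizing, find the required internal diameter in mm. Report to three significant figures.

D ≈ 258 mm

Swamee-Jain (Type III): D = 0.66·[ε^1.25·(LQ²/(gh_f))^4.75 + ν·Q^9.4·(L/(gh_f))^5.2]^0.04
LQ²/(gh_f) = 0.07918; L/(gh_f) = 7.762
Term 1 = ε^1.25·(…)^4.75 = 3.49×10^-11; Term 2 = ν·Q^9.4·(…)^5.2 = 2.78×10^-11
D = 0.66·(3.49×10^-11 + 2.78×10^-11)^0.04 = 0.2579 m = 258 mm
Check: V = 1.93 m/s, Re = 3.32×10^5, f = 0.01658, h_f = 28.5 m ≈ 30.6 m ✓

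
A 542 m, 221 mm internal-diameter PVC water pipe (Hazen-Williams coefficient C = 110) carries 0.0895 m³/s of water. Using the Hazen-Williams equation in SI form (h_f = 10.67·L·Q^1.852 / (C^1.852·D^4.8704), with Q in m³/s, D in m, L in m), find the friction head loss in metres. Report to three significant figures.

h_f ≈ 17.1 m

h_f = 10.67·542·0.0895^1.852 / (110^1.852·0.221^4.8704) = 17.11 m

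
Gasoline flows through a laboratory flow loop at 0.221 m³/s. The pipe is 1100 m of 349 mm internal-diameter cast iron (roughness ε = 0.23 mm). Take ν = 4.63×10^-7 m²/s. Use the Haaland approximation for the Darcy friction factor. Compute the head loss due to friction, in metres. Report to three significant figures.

V = 4Q/(πD²) = 4·0.221/(π·0.349²) = 2.310 m/s
Re = VD/ν = 2.310·0.349/4.63×10^-7 = 1.74×10^6 → turbulent
ε/D = 0.23/349 = 6.59×10^-4
Haaland: f = 0.01803
h_f = f(L/D)V²/(2g) = 0.01803·(1100/0.349)·2.310²/(2·9.81) = 15.46 m

h_f ≈ 15.5 m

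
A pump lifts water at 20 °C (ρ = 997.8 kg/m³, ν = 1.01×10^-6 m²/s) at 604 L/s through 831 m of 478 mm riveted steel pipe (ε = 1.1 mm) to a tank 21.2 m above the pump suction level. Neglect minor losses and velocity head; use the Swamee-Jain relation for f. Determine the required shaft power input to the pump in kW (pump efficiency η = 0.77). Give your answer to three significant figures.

V = 4Q/(πD²) = 3.366 m/s; Re = 1.59×10^6; ε/D = 0.00230; f = 0.02448
h_f = f(L/D)V²/2g = 24.57 m
Total head H = z + h_f = 21.2 + 24.57 = 45.77 m
P_hyd = ρgQH = 997.8·9.81·0.604·45.77 = 270.6 kW
P_shaft = P_hyd/η = 270.6/0.77 = 351.4 kW

P_shaft ≈ 351 kW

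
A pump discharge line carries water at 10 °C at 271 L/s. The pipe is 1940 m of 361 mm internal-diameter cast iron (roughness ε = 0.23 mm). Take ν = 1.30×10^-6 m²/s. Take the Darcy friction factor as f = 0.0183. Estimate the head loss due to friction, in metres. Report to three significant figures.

V = 4Q/(πD²) = 4·0.271/(π·0.361²) = 2.648 m/s
h_f = f(L/D)V²/(2g) = 0.01830·(1940/0.361)·2.648²/(2·9.81) = 35.14 m

h_f ≈ 35.1 m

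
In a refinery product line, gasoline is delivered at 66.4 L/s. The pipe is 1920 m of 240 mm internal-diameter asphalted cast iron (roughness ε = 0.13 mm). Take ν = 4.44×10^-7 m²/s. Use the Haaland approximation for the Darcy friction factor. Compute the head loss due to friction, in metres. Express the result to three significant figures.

V = 4Q/(πD²) = 4·0.0664/(π·0.240²) = 1.468 m/s
Re = VD/ν = 1.468·0.240/4.44×10^-7 = 7.93×10^5 → turbulent
ε/D = 0.13/240 = 5.42×10^-4
Haaland: f = 0.01756
h_f = f(L/D)V²/(2g) = 0.01756·(1920/0.240)·1.468²/(2·9.81) = 15.42 m

h_f ≈ 15.4 m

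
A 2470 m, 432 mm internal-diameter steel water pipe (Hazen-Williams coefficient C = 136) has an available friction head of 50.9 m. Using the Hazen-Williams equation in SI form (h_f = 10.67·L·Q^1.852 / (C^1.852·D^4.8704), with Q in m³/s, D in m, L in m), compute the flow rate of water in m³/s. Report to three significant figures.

Q ≈ 0.512 m³/s

Rearranging: Q = [h_f·C^1.852·D^4.8704 / (10.67·L)]^(1/1.852)
Q = [50.9·136^1.852·0.432^4.8704 / (10.67·2470)]^0.540 = 0.5122 m³/s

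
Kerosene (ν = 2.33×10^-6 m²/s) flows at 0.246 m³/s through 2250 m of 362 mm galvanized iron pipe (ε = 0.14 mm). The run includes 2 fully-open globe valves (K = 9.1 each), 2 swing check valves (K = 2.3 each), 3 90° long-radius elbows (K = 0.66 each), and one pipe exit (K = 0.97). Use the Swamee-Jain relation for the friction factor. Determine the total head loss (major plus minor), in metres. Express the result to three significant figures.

H_L ≈ 38.9 m

V = 4Q/(πD²) = 2.390 m/s; V²/2g = 0.2912 m
Re = 3.71×10^5, ε/D = 3.87×10^-4 → f = 0.01736 (Swamee-Jain)
Major: h_f = f(L/D)·V²/2g = 0.01736·6215·0.2912 = 31.41 m
Minor: ΣK = 25.8; h_m = ΣK·V²/2g = 7.498 m
Total H_L = 31.41 + 7.498 = 38.91 m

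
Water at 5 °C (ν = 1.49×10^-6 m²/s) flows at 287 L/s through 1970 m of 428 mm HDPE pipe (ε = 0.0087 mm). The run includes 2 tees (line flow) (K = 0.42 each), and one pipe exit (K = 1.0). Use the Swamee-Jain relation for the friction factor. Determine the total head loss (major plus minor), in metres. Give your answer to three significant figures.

H_L ≈ 12.6 m

V = 4Q/(πD²) = 1.995 m/s; V²/2g = 0.2028 m
Re = 5.73×10^5, ε/D = 2.03×10^-5 → f = 0.01312 (Swamee-Jain)
Major: h_f = f(L/D)·V²/2g = 0.01312·4603·0.2028 = 12.25 m
Minor: ΣK = 1.84; h_m = ΣK·V²/2g = 0.3732 m
Total H_L = 12.25 + 0.3732 = 12.63 m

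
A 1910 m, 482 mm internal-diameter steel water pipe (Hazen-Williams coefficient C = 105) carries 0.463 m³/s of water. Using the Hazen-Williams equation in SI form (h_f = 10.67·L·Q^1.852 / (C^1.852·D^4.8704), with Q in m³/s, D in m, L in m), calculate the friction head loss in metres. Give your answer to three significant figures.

h_f = 10.67·1910·0.463^1.852 / (105^1.852·0.482^4.8704) = 30.92 m

h_f ≈ 30.9 m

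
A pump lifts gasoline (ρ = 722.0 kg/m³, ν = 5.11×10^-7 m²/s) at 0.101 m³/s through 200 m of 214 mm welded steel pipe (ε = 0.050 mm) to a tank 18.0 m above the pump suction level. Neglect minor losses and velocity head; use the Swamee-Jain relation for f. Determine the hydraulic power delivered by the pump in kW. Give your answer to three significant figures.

V = 4Q/(πD²) = 2.808 m/s; Re = 1.18×10^6; ε/D = 2.34×10^-4; f = 0.01501
h_f = f(L/D)V²/2g = 5.637 m
Total head H = z + h_f = 18.0 + 5.637 = 23.64 m
P_hyd = ρgQH = 722.0·9.81·0.101·23.64 = 16.91 kW

P_hyd ≈ 16.9 kW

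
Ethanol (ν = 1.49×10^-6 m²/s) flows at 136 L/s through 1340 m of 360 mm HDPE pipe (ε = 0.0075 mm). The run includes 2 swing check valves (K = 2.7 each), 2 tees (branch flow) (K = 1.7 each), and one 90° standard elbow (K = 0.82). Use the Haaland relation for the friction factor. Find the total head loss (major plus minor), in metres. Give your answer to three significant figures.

H_L ≈ 5.73 m

V = 4Q/(πD²) = 1.336 m/s; V²/2g = 0.09099 m
Re = 3.23×10^5, ε/D = 2.08×10^-5 → f = 0.01433 (Haaland)
Major: h_f = f(L/D)·V²/2g = 0.01433·3722·0.09099 = 4.853 m
Minor: ΣK = 9.62; h_m = ΣK·V²/2g = 0.8753 m
Total H_L = 4.853 + 0.8753 = 5.729 m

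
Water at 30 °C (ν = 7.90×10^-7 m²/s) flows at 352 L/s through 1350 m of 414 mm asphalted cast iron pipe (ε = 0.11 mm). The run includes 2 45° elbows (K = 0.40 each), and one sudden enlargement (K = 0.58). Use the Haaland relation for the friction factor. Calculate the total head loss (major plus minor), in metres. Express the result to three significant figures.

H_L ≈ 17.6 m

V = 4Q/(πD²) = 2.615 m/s; V²/2g = 0.3485 m
Re = 1.37×10^6, ε/D = 2.66×10^-4 → f = 0.01510 (Haaland)
Major: h_f = f(L/D)·V²/2g = 0.01510·3261·0.3485 = 17.17 m
Minor: ΣK = 1.38; h_m = ΣK·V²/2g = 0.4809 m
Total H_L = 17.17 + 0.4809 = 17.65 m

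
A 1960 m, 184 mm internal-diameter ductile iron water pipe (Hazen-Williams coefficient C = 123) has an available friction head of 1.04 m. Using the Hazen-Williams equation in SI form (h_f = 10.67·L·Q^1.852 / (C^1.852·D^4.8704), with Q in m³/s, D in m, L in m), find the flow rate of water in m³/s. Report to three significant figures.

Q ≈ 0.00681 m³/s

Rearranging: Q = [h_f·C^1.852·D^4.8704 / (10.67·L)]^(1/1.852)
Q = [1.04·123^1.852·0.184^4.8704 / (10.67·1960)]^0.540 = 0.006806 m³/s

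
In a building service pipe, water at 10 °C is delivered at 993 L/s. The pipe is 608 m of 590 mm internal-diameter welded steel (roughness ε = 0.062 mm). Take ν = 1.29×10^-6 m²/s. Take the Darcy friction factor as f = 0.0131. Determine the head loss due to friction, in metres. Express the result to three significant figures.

h_f ≈ 9.08 m

V = 4Q/(πD²) = 4·0.993/(π·0.590²) = 3.632 m/s
h_f = f(L/D)V²/(2g) = 0.01310·(608/0.590)·3.632²/(2·9.81) = 9.077 m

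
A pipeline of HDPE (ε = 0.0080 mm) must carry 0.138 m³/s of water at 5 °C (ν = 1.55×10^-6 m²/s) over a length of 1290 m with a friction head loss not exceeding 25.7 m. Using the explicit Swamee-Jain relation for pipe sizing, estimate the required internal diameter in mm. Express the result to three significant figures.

D ≈ 259 mm

Swamee-Jain (Type III): D = 0.66·[ε^1.25·(LQ²/(gh_f))^4.75 + ν·Q^9.4·(L/(gh_f))^5.2]^0.04
LQ²/(gh_f) = 0.09744; L/(gh_f) = 5.117
Term 1 = ε^1.25·(…)^4.75 = 6.69×10^-12; Term 2 = ν·Q^9.4·(…)^5.2 = 6.19×10^-11
D = 0.66·(6.69×10^-12 + 6.19×10^-11)^0.04 = 0.2588 m = 259 mm
Check: V = 2.62 m/s, Re = 4.38×10^5, f = 0.01385, h_f = 24.2 m ≈ 25.7 m ✓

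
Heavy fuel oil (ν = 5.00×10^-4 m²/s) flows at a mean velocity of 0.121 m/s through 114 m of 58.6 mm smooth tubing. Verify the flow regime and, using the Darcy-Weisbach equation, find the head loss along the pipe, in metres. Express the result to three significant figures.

Re = VD/ν = 0.121·0.05860/5.00×10^-4 = 14.2 → laminar (Re < 2300)
f = 64/Re = 4.513
h_f = f(L/D)V²/(2g) = 4.513·(114/0.05860)·0.121²/(2·9.81) = 6.552 m

h_f ≈ 6.55 m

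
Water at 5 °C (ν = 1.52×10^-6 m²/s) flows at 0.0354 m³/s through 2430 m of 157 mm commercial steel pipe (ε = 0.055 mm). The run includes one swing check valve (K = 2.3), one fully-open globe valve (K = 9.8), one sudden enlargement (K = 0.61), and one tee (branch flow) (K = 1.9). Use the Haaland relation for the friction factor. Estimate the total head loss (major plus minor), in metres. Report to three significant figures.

H_L ≈ 49.7 m

V = 4Q/(πD²) = 1.829 m/s; V²/2g = 0.1704 m
Re = 1.89×10^5, ε/D = 3.50×10^-4 → f = 0.01792 (Haaland)
Major: h_f = f(L/D)·V²/2g = 0.01792·15478·0.1704 = 47.26 m
Minor: ΣK = 14.6; h_m = ΣK·V²/2g = 2.490 m
Total H_L = 47.26 + 2.490 = 49.75 m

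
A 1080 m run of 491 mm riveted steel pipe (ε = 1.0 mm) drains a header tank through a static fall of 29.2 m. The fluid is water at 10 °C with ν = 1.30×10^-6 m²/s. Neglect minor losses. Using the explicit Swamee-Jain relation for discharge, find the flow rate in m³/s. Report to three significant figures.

Swamee-Jain (Type II): Q = -0.965·√(gD⁵h_f/L)·ln[ε/(3.7D) + √(3.17ν²L/(gD³h_f))]
√(gD⁵h_f/L) = √(9.81·0.491⁵·29.2/1080) = 0.08700
ε/(3.7D) = 5.50×10^-4; √(3.17ν²L/(gD³h_f)) = 1.31×10^-5
Q = -0.965·0.08700·ln(5.635×10^-4) = 0.6281 m³/s
Check: V = 3.32 m/s, Re = 1.25×10^6, f = 0.02374, h_f = 29.3 m ≈ 29.2 m ✓

Q ≈ 0.628 m³/s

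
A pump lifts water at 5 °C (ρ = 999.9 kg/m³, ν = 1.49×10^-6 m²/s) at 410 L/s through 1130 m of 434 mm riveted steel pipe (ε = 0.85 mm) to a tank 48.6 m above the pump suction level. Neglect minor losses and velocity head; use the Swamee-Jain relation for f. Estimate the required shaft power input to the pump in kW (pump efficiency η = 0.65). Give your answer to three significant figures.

P_shaft ≈ 450 kW

V = 4Q/(πD²) = 2.771 m/s; Re = 8.07×10^5; ε/D = 0.00196; f = 0.02361
h_f = f(L/D)V²/2g = 24.07 m
Total head H = z + h_f = 48.6 + 24.07 = 72.67 m
P_hyd = ρgQH = 999.9·9.81·0.410·72.67 = 292.2 kW
P_shaft = P_hyd/η = 292.2/0.65 = 449.6 kW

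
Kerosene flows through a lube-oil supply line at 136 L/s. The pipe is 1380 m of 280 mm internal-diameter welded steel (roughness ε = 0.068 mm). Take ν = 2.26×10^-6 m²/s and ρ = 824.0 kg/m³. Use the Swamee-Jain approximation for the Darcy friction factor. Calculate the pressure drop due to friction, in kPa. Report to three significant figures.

Δp ≈ 166 kPa

V = 4Q/(πD²) = 4·0.136/(π·0.280²) = 2.209 m/s
Re = VD/ν = 2.209·0.280/2.26×10^-6 = 2.74×10^5 → turbulent
ε/D = 0.068/280 = 2.43×10^-4
Swamee-Jain: f = 0.01681
h_f = f(L/D)V²/(2g) = 0.01681·(1380/0.280)·2.209²/(2·9.81) = 20.59 m
Δp = ρg·h_f = 824.0·9.81·20.59 = 166.5 kPa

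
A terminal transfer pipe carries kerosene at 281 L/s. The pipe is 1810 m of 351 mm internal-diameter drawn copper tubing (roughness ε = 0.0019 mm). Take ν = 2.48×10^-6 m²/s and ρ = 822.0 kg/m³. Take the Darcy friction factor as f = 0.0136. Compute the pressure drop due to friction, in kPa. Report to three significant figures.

Δp ≈ 243 kPa

V = 4Q/(πD²) = 4·0.281/(π·0.351²) = 2.904 m/s
h_f = f(L/D)V²/(2g) = 0.01360·(1810/0.351)·2.904²/(2·9.81) = 30.15 m
Δp = ρg·h_f = 822.0·9.81·30.15 = 243.1 kPa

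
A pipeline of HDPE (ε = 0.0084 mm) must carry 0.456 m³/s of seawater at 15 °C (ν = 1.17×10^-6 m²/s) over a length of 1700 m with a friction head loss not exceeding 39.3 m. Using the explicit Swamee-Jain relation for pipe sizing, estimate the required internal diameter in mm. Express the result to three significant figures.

Swamee-Jain (Type III): D = 0.66·[ε^1.25·(LQ²/(gh_f))^4.75 + ν·Q^9.4·(L/(gh_f))^5.2]^0.04
LQ²/(gh_f) = 0.9169; L/(gh_f) = 4.409
Term 1 = ε^1.25·(…)^4.75 = 2.99×10^-7; Term 2 = ν·Q^9.4·(…)^5.2 = 1.63×10^-6
D = 0.66·(2.99×10^-7 + 1.63×10^-6)^0.04 = 0.3899 m = 390 mm
Check: V = 3.82 m/s, Re = 1.27×10^6, f = 0.01173, h_f = 38.0 m ≈ 39.3 m ✓

D ≈ 390 mm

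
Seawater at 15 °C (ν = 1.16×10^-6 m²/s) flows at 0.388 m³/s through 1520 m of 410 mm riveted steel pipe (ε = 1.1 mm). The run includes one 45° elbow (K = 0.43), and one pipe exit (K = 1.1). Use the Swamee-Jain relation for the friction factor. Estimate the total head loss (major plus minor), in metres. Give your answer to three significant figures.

H_L ≈ 42.4 m

V = 4Q/(πD²) = 2.939 m/s; V²/2g = 0.4402 m
Re = 1.04×10^6, ε/D = 0.00268 → f = 0.02557 (Swamee-Jain)
Major: h_f = f(L/D)·V²/2g = 0.02557·3707·0.4402 = 41.74 m
Minor: ΣK = 1.53; h_m = ΣK·V²/2g = 0.6735 m
Total H_L = 41.74 + 0.6735 = 42.41 m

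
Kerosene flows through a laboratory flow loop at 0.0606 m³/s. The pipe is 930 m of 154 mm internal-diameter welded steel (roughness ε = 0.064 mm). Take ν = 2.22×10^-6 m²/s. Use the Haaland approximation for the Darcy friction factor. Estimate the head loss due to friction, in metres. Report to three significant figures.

h_f ≈ 58.6 m

V = 4Q/(πD²) = 4·0.0606/(π·0.154²) = 3.253 m/s
Re = VD/ν = 3.253·0.154/2.22×10^-6 = 2.26×10^5 → turbulent
ε/D = 0.064/154 = 4.16×10^-4
Haaland: f = 0.01798
h_f = f(L/D)V²/(2g) = 0.01798·(930/0.154)·3.253²/(2·9.81) = 58.57 m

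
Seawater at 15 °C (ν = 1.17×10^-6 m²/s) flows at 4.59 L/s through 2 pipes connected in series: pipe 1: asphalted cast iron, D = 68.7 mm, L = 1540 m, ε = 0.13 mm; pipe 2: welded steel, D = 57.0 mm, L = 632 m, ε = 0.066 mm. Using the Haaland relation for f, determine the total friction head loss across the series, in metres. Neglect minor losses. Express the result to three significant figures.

Pipe 1: V = 1.238 m/s, Re = 7.27×10^4, ε/D = 0.00189, f = 0.02521, h_1 = f(L/D)V²/2g = 44.17 m
Pipe 2: V = 1.799 m/s, Re = 8.76×10^4, ε/D = 0.00116, f = 0.02276, h_2 = f(L/D)V²/2g = 41.61 m
Series → Q common, losses add: H = Σh = 85.77 m

H ≈ 85.8 m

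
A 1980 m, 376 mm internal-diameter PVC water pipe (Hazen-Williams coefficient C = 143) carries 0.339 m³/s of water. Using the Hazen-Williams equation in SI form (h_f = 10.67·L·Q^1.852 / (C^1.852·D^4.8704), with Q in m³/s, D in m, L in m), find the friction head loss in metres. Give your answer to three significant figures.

h_f = 10.67·1980·0.339^1.852 / (143^1.852·0.376^4.8704) = 34.05 m

h_f ≈ 34.0 m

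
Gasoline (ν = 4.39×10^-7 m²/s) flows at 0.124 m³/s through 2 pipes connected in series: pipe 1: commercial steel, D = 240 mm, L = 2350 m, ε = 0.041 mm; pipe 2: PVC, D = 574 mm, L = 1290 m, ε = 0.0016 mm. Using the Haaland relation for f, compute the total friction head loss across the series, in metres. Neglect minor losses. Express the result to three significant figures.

H ≈ 52.7 m

Pipe 1: V = 2.741 m/s, Re = 1.50×10^6, ε/D = 1.71×10^-4, f = 0.01398, h_1 = f(L/D)V²/2g = 52.41 m
Pipe 2: V = 0.4792 m/s, Re = 6.27×10^5, ε/D = 2.79×10^-6, f = 0.01259, h_2 = f(L/D)V²/2g = 0.3311 m
Series → Q common, losses add: H = Σh = 52.74 m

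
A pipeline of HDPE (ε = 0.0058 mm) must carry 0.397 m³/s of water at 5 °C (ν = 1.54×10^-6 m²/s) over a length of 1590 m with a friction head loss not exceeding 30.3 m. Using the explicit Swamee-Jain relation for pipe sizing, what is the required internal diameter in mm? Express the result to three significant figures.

D ≈ 388 mm

Swamee-Jain (Type III): D = 0.66·[ε^1.25·(LQ²/(gh_f))^4.75 + ν·Q^9.4·(L/(gh_f))^5.2]^0.04
LQ²/(gh_f) = 0.8431; L/(gh_f) = 5.349
Term 1 = ε^1.25·(…)^4.75 = 1.27×10^-7; Term 2 = ν·Q^9.4·(…)^5.2 = 1.60×10^-6
D = 0.66·(1.27×10^-7 + 1.60×10^-6)^0.04 = 0.3881 m = 388 mm
Check: V = 3.36 m/s, Re = 8.46×10^5, f = 0.01227, h_f = 28.8 m ≈ 30.3 m ✓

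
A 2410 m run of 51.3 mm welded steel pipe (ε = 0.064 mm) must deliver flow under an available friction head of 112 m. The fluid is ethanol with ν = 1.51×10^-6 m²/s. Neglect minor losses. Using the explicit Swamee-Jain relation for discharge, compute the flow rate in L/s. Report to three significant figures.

Swamee-Jain (Type II): Q = -0.965·√(gD⁵h_f/L)·ln[ε/(3.7D) + √(3.17ν²L/(gD³h_f))]
√(gD⁵h_f/L) = √(9.81·0.0513⁵·112/2410) = 4.025×10^-4
ε/(3.7D) = 3.37×10^-4; √(3.17ν²L/(gD³h_f)) = 3.43×10^-4
Q = -0.965·4.025×10^-4·ln(6.799×10^-4) = 0.002833 m³/s
Check: V = 1.37 m/s, Re = 4.66×10^4, f = 0.02510, h_f = 113 m ≈ 112 m ✓

Q ≈ 2.83 L/s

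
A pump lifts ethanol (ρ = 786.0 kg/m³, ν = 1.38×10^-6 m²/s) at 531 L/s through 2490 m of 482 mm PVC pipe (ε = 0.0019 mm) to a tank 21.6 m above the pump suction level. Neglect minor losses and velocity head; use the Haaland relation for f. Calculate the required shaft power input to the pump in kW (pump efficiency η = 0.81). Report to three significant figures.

P_shaft ≈ 240 kW

V = 4Q/(πD²) = 2.910 m/s; Re = 1.02×10^6; ε/D = 3.94×10^-6; f = 0.01162
h_f = f(L/D)V²/2g = 25.91 m
Total head H = z + h_f = 21.6 + 25.91 = 47.51 m
P_hyd = ρgQH = 786.0·9.81·0.531·47.51 = 194.5 kW
P_shaft = P_hyd/η = 194.5/0.81 = 240.2 kW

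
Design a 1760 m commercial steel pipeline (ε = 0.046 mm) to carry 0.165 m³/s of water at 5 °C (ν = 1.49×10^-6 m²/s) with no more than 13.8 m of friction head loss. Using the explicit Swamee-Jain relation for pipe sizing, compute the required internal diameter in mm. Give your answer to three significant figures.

Swamee-Jain (Type III): D = 0.66·[ε^1.25·(LQ²/(gh_f))^4.75 + ν·Q^9.4·(L/(gh_f))^5.2]^0.04
LQ²/(gh_f) = 0.3539; L/(gh_f) = 13.00
Term 1 = ε^1.25·(…)^4.75 = 2.73×10^-8; Term 2 = ν·Q^9.4·(…)^5.2 = 4.08×10^-8
D = 0.66·(2.73×10^-8 + 4.08×10^-8)^0.04 = 0.3411 m = 341 mm
Check: V = 1.81 m/s, Re = 4.13×10^5, f = 0.01517, h_f = 13.0 m ≈ 13.8 m ✓

D ≈ 341 mm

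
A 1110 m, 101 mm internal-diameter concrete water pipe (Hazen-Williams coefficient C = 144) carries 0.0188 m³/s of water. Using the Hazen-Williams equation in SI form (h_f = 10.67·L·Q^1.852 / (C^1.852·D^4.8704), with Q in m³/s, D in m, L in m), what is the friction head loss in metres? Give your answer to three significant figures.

h_f ≈ 53.6 m

h_f = 10.67·1110·0.0188^1.852 / (144^1.852·0.101^4.8704) = 53.62 m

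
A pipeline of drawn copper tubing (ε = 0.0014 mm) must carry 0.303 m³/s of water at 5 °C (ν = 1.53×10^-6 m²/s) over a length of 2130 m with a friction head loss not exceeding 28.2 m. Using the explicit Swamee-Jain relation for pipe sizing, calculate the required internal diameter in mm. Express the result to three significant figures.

Swamee-Jain (Type III): D = 0.66·[ε^1.25·(LQ²/(gh_f))^4.75 + ν·Q^9.4·(L/(gh_f))^5.2]^0.04
LQ²/(gh_f) = 0.7069; L/(gh_f) = 7.699
Term 1 = ε^1.25·(…)^4.75 = 9.27×10^-9; Term 2 = ν·Q^9.4·(…)^5.2 = 8.31×10^-7
D = 0.66·(9.27×10^-9 + 8.31×10^-7)^0.04 = 0.3772 m = 377 mm
Check: V = 2.71 m/s, Re = 6.69×10^5, f = 0.01251, h_f = 26.5 m ≈ 28.2 m ✓

D ≈ 377 mm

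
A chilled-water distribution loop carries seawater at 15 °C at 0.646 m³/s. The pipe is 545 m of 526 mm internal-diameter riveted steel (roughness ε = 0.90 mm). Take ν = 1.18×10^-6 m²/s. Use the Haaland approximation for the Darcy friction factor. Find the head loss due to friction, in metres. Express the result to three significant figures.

h_f ≈ 10.6 m

V = 4Q/(πD²) = 4·0.646/(π·0.526²) = 2.973 m/s
Re = VD/ν = 2.973·0.526/1.18×10^-6 = 1.33×10^6 → turbulent
ε/D = 0.90/526 = 0.00171
Haaland: f = 0.02266
h_f = f(L/D)V²/(2g) = 0.02266·(545/0.526)·2.973²/(2·9.81) = 10.58 m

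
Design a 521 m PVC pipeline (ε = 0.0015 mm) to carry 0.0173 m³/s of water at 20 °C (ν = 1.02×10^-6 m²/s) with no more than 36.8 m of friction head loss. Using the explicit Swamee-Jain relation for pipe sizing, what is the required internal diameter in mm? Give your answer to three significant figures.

Swamee-Jain (Type III): D = 0.66·[ε^1.25·(LQ²/(gh_f))^4.75 + ν·Q^9.4·(L/(gh_f))^5.2]^0.04
LQ²/(gh_f) = 4.319×10^-4; L/(gh_f) = 1.443
Term 1 = ε^1.25·(…)^4.75 = 5.47×10^-24; Term 2 = ν·Q^9.4·(…)^5.2 = 1.88×10^-22
D = 0.66·(5.47×10^-24 + 1.88×10^-22)^0.04 = 0.08934 m = 89.3 mm
Check: V = 2.76 m/s, Re = 2.42×10^5, f = 0.01515, h_f = 34.3 m ≈ 36.8 m ✓

D ≈ 89.3 mm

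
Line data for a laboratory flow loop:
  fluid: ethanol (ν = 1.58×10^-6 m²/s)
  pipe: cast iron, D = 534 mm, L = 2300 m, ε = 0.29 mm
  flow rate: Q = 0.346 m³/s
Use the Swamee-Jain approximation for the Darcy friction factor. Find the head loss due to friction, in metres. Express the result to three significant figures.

h_f ≈ 9.43 m

V = 4Q/(πD²) = 4·0.346/(π·0.534²) = 1.545 m/s
Re = VD/ν = 1.545·0.534/1.58×10^-6 = 5.22×10^5 → turbulent
ε/D = 0.29/534 = 5.43×10^-4
Swamee-Jain: f = 0.01800
h_f = f(L/D)V²/(2g) = 0.01800·(2300/0.534)·1.545²/(2·9.81) = 9.433 m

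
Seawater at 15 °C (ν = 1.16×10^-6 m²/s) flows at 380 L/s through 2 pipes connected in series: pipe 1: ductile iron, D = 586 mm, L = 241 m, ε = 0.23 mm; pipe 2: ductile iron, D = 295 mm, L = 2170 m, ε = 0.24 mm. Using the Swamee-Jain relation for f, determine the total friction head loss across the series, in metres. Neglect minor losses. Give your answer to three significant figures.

Pipe 1: V = 1.409 m/s, Re = 7.12×10^5, ε/D = 3.92×10^-4, f = 0.01675, h_1 = f(L/D)V²/2g = 0.6971 m
Pipe 2: V = 5.560 m/s, Re = 1.41×10^6, ε/D = 8.14×10^-4, f = 0.01901, h_2 = f(L/D)V²/2g = 220.4 m
Series → Q common, losses add: H = Σh = 221.1 m

H ≈ 221 m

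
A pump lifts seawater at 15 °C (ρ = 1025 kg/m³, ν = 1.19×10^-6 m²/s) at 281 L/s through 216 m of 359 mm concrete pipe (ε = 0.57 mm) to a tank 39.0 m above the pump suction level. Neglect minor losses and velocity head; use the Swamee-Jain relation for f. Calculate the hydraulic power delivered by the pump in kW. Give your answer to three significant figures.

V = 4Q/(πD²) = 2.776 m/s; Re = 8.37×10^5; ε/D = 0.00159; f = 0.02240
h_f = f(L/D)V²/2g = 5.293 m
Total head H = z + h_f = 39.0 + 5.293 = 44.29 m
P_hyd = ρgQH = 1025·9.81·0.281·44.29 = 125.2 kW

P_hyd ≈ 125 kW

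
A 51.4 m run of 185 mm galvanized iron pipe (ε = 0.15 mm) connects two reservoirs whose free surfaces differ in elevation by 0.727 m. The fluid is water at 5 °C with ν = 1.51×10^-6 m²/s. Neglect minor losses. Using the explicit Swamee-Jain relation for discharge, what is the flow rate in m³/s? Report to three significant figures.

Q ≈ 0.0428 m³/s

Swamee-Jain (Type II): Q = -0.965·√(gD⁵h_f/L)·ln[ε/(3.7D) + √(3.17ν²L/(gD³h_f))]
√(gD⁵h_f/L) = √(9.81·0.185⁵·0.727/51.4) = 0.005483
ε/(3.7D) = 2.19×10^-4; √(3.17ν²L/(gD³h_f)) = 9.07×10^-5
Q = -0.965·0.005483·ln(3.098×10^-4) = 0.04275 m³/s
Check: V = 1.59 m/s, Re = 1.95×10^5, f = 0.02045, h_f = 0.732 m ≈ 0.727 m ✓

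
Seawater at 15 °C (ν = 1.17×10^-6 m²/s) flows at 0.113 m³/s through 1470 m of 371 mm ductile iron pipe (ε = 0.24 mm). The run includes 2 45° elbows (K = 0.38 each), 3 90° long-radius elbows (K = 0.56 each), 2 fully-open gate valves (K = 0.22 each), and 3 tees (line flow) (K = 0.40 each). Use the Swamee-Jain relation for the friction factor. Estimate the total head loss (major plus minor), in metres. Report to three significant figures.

V = 4Q/(πD²) = 1.045 m/s; V²/2g = 0.05569 m
Re = 3.31×10^5, ε/D = 6.47×10^-4 → f = 0.01901 (Swamee-Jain)
Major: h_f = f(L/D)·V²/2g = 0.01901·3962·0.05569 = 4.196 m
Minor: ΣK = 4.08; h_m = ΣK·V²/2g = 0.2272 m
Total H_L = 4.196 + 0.2272 = 4.423 m

H_L ≈ 4.42 m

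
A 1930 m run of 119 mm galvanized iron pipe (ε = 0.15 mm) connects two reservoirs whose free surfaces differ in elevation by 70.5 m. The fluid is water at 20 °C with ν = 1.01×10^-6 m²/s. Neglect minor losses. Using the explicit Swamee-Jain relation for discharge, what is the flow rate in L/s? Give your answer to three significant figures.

Q ≈ 22.0 L/s

Swamee-Jain (Type II): Q = -0.965·√(gD⁵h_f/L)·ln[ε/(3.7D) + √(3.17ν²L/(gD³h_f))]
√(gD⁵h_f/L) = √(9.81·0.119⁵·70.5/1930) = 0.002924
ε/(3.7D) = 3.41×10^-4; √(3.17ν²L/(gD³h_f)) = 7.32×10^-5
Q = -0.965·0.002924·ln(4.139×10^-4) = 0.02198 m³/s
Check: V = 1.98 m/s, Re = 2.33×10^5, f = 0.02200, h_f = 71.0 m ≈ 70.5 m ✓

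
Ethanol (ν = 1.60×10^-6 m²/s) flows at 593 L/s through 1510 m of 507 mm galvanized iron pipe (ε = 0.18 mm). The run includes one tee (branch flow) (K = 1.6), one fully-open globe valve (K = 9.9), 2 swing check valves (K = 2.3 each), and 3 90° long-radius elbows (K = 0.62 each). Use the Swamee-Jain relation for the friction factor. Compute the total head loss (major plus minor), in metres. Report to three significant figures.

H_L ≈ 29.2 m

V = 4Q/(πD²) = 2.937 m/s; V²/2g = 0.4397 m
Re = 9.31×10^5, ε/D = 3.55×10^-4 → f = 0.01627 (Swamee-Jain)
Major: h_f = f(L/D)·V²/2g = 0.01627·2978·0.4397 = 21.31 m
Minor: ΣK = 18.0; h_m = ΣK·V²/2g = 7.898 m
Total H_L = 21.31 + 7.898 = 29.21 m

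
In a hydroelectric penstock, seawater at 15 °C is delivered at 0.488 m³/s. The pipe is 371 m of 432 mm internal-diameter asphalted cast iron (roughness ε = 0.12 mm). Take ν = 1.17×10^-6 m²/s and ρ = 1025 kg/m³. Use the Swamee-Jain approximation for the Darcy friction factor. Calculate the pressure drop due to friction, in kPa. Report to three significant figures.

Δp ≈ 75.2 kPa

V = 4Q/(πD²) = 4·0.488/(π·0.432²) = 3.329 m/s
Re = VD/ν = 3.329·0.432/1.17×10^-6 = 1.23×10^6 → turbulent
ε/D = 0.12/432 = 2.78×10^-4
Swamee-Jain: f = 0.01542
h_f = f(L/D)V²/(2g) = 0.01542·(371/0.432)·3.329²/(2·9.81) = 7.481 m
Δp = ρg·h_f = 1025·9.81·7.481 = 75.23 kPa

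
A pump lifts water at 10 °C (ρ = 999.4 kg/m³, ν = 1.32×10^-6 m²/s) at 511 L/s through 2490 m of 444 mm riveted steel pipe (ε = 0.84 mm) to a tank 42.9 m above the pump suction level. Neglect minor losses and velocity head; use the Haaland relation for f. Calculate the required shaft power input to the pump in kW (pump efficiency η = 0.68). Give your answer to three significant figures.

V = 4Q/(πD²) = 3.300 m/s; Re = 1.11×10^6; ε/D = 0.00189; f = 0.02328
h_f = f(L/D)V²/2g = 72.47 m
Total head H = z + h_f = 42.9 + 72.47 = 115.4 m
P_hyd = ρgQH = 999.4·9.81·0.511·115.4 = 578.0 kW
P_shaft = P_hyd/η = 578.0/0.68 = 850.0 kW

P_shaft ≈ 850 kW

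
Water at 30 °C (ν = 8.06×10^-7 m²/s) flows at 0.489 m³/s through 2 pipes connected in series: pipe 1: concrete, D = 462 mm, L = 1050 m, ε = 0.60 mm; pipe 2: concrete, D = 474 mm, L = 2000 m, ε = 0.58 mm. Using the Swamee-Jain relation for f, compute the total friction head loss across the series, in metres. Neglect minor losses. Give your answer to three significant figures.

H ≈ 55.3 m

Pipe 1: V = 2.917 m/s, Re = 1.67×10^6, ε/D = 0.00130, f = 0.02116, h_1 = f(L/D)V²/2g = 20.86 m
Pipe 2: V = 2.771 m/s, Re = 1.63×10^6, ε/D = 0.00122, f = 0.02086, h_2 = f(L/D)V²/2g = 34.46 m
Series → Q common, losses add: H = Σh = 55.31 m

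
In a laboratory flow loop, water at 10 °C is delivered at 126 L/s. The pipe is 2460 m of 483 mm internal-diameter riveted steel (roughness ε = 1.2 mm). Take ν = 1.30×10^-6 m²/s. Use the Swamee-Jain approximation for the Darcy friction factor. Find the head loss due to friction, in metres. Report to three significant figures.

V = 4Q/(πD²) = 4·0.126/(π·0.483²) = 0.6877 m/s
Re = VD/ν = 0.6877·0.483/1.30×10^-6 = 2.55×10^5 → turbulent
ε/D = 1.2/483 = 0.00248
Swamee-Jain: f = 0.02560
h_f = f(L/D)V²/(2g) = 0.02560·(2460/0.483)·0.6877²/(2·9.81) = 3.142 m

h_f ≈ 3.14 m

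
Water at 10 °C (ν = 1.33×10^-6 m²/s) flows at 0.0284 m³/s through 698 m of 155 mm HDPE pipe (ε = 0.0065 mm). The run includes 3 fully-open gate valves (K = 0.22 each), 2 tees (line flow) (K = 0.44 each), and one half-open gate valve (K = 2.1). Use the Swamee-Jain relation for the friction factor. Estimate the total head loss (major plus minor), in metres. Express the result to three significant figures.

V = 4Q/(πD²) = 1.505 m/s; V²/2g = 0.1155 m
Re = 1.75×10^5, ε/D = 4.19×10^-5 → f = 0.01629 (Swamee-Jain)
Major: h_f = f(L/D)·V²/2g = 0.01629·4503·0.1155 = 8.468 m
Minor: ΣK = 3.64; h_m = ΣK·V²/2g = 0.4203 m
Total H_L = 8.468 + 0.4203 = 8.888 m

H_L ≈ 8.89 m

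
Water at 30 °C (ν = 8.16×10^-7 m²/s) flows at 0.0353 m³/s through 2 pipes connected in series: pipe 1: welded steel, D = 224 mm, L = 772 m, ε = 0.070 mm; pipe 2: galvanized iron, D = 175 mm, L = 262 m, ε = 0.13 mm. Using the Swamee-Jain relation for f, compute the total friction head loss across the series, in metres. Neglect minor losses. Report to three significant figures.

H ≈ 5.68 m

Pipe 1: V = 0.8958 m/s, Re = 2.46×10^5, ε/D = 3.13×10^-4, f = 0.01748, h_1 = f(L/D)V²/2g = 2.464 m
Pipe 2: V = 1.468 m/s, Re = 3.15×10^5, ε/D = 7.43×10^-4, f = 0.01955, h_2 = f(L/D)V²/2g = 3.213 m
Series → Q common, losses add: H = Σh = 5.677 m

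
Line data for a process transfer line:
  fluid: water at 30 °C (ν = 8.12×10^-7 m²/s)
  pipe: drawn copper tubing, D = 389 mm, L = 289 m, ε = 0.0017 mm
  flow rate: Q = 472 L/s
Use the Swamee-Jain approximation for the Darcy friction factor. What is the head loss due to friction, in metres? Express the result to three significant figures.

h_f ≈ 6.34 m

V = 4Q/(πD²) = 4·0.472/(π·0.389²) = 3.971 m/s
Re = VD/ν = 3.971·0.389/8.12×10^-7 = 1.90×10^6 → turbulent
ε/D = 0.0017/389 = 4.37×10^-6
Swamee-Jain: f = 0.01061
h_f = f(L/D)V²/(2g) = 0.01061·(289/0.389)·3.971²/(2·9.81) = 6.337 m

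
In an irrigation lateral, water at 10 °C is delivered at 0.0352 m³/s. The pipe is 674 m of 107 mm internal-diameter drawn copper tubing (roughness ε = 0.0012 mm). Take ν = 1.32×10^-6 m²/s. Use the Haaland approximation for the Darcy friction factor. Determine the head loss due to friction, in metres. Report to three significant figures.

V = 4Q/(πD²) = 4·0.0352/(π·0.107²) = 3.915 m/s
Re = VD/ν = 3.915·0.107/1.32×10^-6 = 3.17×10^5 → turbulent
ε/D = 0.0012/107 = 1.12×10^-5
Haaland: f = 0.01429
h_f = f(L/D)V²/(2g) = 0.01429·(674/0.107)·3.915²/(2·9.81) = 70.29 m

h_f ≈ 70.3 m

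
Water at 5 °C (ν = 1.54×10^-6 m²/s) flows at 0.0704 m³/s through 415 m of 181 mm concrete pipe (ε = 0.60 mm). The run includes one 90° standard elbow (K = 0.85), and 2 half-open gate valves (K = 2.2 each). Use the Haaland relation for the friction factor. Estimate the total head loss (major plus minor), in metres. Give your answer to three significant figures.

H_L ≈ 25.9 m

V = 4Q/(πD²) = 2.736 m/s; V²/2g = 0.3816 m
Re = 3.22×10^5, ε/D = 0.00331 → f = 0.02732 (Haaland)
Major: h_f = f(L/D)·V²/2g = 0.02732·2293·0.3816 = 23.90 m
Minor: ΣK = 5.25; h_m = ΣK·V²/2g = 2.003 m
Total H_L = 23.90 + 2.003 = 25.90 m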